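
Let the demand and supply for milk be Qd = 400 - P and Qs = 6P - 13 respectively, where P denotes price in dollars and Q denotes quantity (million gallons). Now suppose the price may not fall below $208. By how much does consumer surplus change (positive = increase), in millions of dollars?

-39708.5

Without the control the market clears where 400 - P = 6P - 13, i.e. P* = 59 and Q* = 341.
Because the floor (208) lies above the market-clearing price, it is binding.
At P = 208: Qd = 400 - 208 = 192 and Qs = 6·208 - 13 = 1235.
Consumer surplus without the control is ½ · (400 - 59) · 341 = 58140.5.
With the floor, consumers buy 192 units at 208, so CS = ½ · (400 - 208) · 192 = 18432.
Change in consumer surplus = 18432 - 58140.5 = -39708.5.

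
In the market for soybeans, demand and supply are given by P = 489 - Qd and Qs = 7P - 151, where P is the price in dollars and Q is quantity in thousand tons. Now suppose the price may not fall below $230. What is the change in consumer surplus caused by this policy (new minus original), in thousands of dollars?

Rearranging demand gives Qd = 489 - P. Setting quantity demanded equal to quantity supplied, 489 - P = 7P - 151, gives P* = 80 and Q* = 409.
Because the floor (230) lies above the market-clearing price, it is binding.
At P = 230: Qd = 489 - 230 = 259 and Qs = 7·230 - 151 = 1459.
Consumer surplus without the control is ½ · (489 - 80) · 409 = 83640.5.
With the floor, consumers buy 259 units at 230, so CS = ½ · (489 - 230) · 259 = 33540.5.
Change in consumer surplus = 33540.5 - 83640.5 = -50100.

-50100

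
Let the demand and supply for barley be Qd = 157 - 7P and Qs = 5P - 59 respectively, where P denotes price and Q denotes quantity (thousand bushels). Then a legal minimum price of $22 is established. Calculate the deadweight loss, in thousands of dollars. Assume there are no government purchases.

134.4

Equilibrium: 157 - 7P = 5P - 59, so 216 = 12P and P* = 18, Q* = 31.
Because the floor (22) lies above the market-clearing price, it is binding.
At P = 22: Qd = 157 - 7·22 = 3 and Qs = 5·22 - 59 = 51.
Quantity traded falls to 3. At Q = 3 the demand price is (157 - 3)/7 = 22 and the supply price is (59 + 3)/5 = 12.4.
Deadweight loss = ½ · (22 - 12.4) · (31 - 3) = ½ · 9.6 · 28 = 134.4.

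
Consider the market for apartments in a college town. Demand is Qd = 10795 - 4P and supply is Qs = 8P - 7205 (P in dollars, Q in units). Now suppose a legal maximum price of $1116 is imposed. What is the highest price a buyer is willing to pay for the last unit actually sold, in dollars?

Setting quantity demanded equal to quantity supplied, 10795 - 4P = 8P - 7205, gives P* = 1500 and Q* = 4795.
The ceiling of 1116 is below the equilibrium price 1500, so it binds.
At P = 1116: Qd = 10795 - 4·1116 = 6331 and Qs = 8·1116 - 7205 = 1723.
Only 1723 units reach the market. On the demand curve, the marginal buyer's willingness to pay at Q = 1723 is (10795 - 1723)/4 = 2268.

2268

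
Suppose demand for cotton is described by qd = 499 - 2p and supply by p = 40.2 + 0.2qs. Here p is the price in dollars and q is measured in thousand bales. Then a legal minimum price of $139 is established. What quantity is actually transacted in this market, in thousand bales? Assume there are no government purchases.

Rearranging supply gives qs = 5p - 201. Without the control the market clears where 499 - 2p = 5p - 201, i.e. p* = 100 and q* = 299.
The floor of 139 is above the equilibrium price 100, so it binds.
At p = 139: qd = 499 - 2·139 = 221 and qs = 5·139 - 201 = 494.
The quantity actually transacted is the short side, demand: 221.

221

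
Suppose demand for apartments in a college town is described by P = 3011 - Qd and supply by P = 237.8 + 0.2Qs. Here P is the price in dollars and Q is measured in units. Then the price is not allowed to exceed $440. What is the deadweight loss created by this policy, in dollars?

1014000

Rearranging demand gives Qd = 3011 - P; rearranging supply gives Qs = 5P - 1189. In a free market, 3011 - P = 5P - 1189 gives the equilibrium P* = 700, Q* = 2311.
The ceiling of 440 is below the equilibrium price 700, so it binds.
At P = 440: Qd = 3011 - 440 = 2571 and Qs = 5·440 - 1189 = 1011.
Quantity traded falls to 1011. At Q = 1011 the demand price is 3011 - 1011 = 2000 and the supply price is (1189 + 1011)/5 = 440.
Deadweight loss = ½ · (2000 - 440) · (2311 - 1011) = ½ · 1560 · 1300 = 1014000.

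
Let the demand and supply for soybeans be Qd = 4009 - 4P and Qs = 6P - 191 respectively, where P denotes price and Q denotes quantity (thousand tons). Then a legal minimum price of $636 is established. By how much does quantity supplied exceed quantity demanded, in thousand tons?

2160

Equilibrium: 4009 - 4P = 6P - 191, so 4200 = 10P and P* = 420, Q* = 2329.
Because the floor (636) lies above the market-clearing price, it is binding.
At P = 636: Qd = 4009 - 4·636 = 1465 and Qs = 6·636 - 191 = 3625.
Surplus = Qs - Qd = 3625 - 1465 = 2160.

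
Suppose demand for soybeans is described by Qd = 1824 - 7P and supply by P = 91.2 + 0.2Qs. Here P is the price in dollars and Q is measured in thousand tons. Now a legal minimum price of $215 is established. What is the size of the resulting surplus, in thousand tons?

300

Rearranging supply gives Qs = 5P - 456. Setting quantity demanded equal to quantity supplied, 1824 - 7P = 5P - 456, gives P* = 190 and Q* = 494.
Because the floor (215) lies above the market-clearing price, it is binding.
At P = 215: Qd = 1824 - 7·215 = 319 and Qs = 5·215 - 456 = 619.
Surplus = Qs - Qd = 619 - 319 = 300.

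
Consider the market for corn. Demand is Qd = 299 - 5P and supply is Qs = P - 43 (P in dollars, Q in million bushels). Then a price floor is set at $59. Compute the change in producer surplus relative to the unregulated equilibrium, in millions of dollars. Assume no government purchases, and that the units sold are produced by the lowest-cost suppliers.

-42

In a free market, 299 - 5P = P - 43 gives the equilibrium P* = 57, Q* = 14.
The floor of 59 is above the equilibrium price 57, so it binds.
At P = 59: Qd = 299 - 5·59 = 4 and Qs = 59 - 43 = 16.
Producer surplus without the control is ½ · (57 - 43) · 14 = 98.
With the floor, 4 units are sold at 59. The supply price at Q = 4 is 47, so PS = ½ · [(59 - 43) + (59 - 47)] · 4 = 56.
Change in producer surplus = 56 - 98 = -42.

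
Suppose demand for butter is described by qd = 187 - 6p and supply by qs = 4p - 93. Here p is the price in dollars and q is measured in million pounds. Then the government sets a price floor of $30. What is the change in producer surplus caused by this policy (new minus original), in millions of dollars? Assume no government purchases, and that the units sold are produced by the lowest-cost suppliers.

-4

Equilibrium: 187 - 6p = 4p - 93, so 280 = 10p and p* = 28, q* = 19.
Because the floor (30) lies above the market-clearing price, it is binding.
At p = 30: qd = 187 - 6·30 = 7 and qs = 4·30 - 93 = 27.
Producer surplus without the control is ½ · (28 - 23.25) · 19 = 45.125.
With the floor, 7 units are sold at 30. The supply price at q = 7 is 25, so PS = ½ · [(30 - 23.25) + (30 - 25)] · 7 = 41.125.
Change in producer surplus = 41.125 - 45.125 = -4.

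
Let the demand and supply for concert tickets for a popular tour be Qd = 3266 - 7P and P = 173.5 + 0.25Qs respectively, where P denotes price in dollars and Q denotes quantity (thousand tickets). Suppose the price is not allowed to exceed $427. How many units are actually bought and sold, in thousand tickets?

746

Rearranging supply gives Qs = 4P - 694. Without the control the market clears where 3266 - 7P = 4P - 694, i.e. P* = 360 and Q* = 746.
The ceiling of 427 is above the equilibrium price 360, so it is not binding; the market clears at P* = 360, Q* = 746.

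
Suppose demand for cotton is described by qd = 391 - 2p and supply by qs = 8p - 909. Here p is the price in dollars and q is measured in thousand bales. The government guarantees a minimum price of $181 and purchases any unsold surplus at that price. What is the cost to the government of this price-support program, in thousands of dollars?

92310

In a free market, 391 - 2p = 8p - 909 gives the equilibrium p* = 130, q* = 131.
The floor of 181 is above the equilibrium price 130, so it binds.
At p = 181: qd = 391 - 2·181 = 29 and qs = 8·181 - 909 = 539.
Surplus = qs - qd = 510.
Government expenditure = surplus × support price = 510 × 181 = 92310.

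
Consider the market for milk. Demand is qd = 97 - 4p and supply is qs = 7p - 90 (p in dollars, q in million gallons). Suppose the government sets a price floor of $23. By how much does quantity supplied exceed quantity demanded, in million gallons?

Equilibrium: 97 - 4p = 7p - 90, so 187 = 11p and p* = 17, q* = 29.
Because the floor (23) lies above the market-clearing price, it is binding.
At p = 23: qd = 97 - 4·23 = 5 and qs = 7·23 - 90 = 71.
Surplus = qs - qd = 71 - 5 = 66.

66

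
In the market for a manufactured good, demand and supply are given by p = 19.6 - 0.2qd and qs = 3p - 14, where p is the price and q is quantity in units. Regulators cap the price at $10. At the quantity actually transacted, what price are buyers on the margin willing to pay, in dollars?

Rearranging demand gives qd = 98 - 5p. Setting quantity demanded equal to quantity supplied, 98 - 5p = 3p - 14, gives p* = 14 and q* = 28.
Because the ceiling (10) lies below the market-clearing price, it is binding.
At p = 10: qd = 98 - 5·10 = 48 and qs = 3·10 - 14 = 16.
Only 16 units reach the market. On the demand curve, the marginal buyer's willingness to pay at q = 16 is (98 - 16)/5 = 16.4.

16.4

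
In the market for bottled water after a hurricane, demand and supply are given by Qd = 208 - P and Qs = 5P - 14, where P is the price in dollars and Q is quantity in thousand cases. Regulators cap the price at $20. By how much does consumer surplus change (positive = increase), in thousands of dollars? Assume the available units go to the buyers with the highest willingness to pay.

Equilibrium: 208 - P = 5P - 14, so 222 = 6P and P* = 37, Q* = 171.
The ceiling of 20 is below the equilibrium price 37, so it binds.
At P = 20: Qd = 208 - 20 = 188 and Qs = 5·20 - 14 = 86.
Consumer surplus without the control is ½ · (208 - 37) · 171 = 14620.5.
With the ceiling, 86 units are sold at 20 (assume they go to the highest-value buyers). The demand price at Q = 86 is 122, so CS = ½ · [(208 - 20) + (122 - 20)] · 86 = 12470.
Change in consumer surplus = 12470 - 14620.5 = -2150.5.

-2150.5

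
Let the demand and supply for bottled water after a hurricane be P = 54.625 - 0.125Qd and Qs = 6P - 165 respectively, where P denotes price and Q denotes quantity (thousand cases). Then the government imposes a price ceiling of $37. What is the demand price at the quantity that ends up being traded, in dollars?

Rearranging demand gives Qd = 437 - 8P. Setting quantity demanded equal to quantity supplied, 437 - 8P = 6P - 165, gives P* = 43 and Q* = 93.
Because the ceiling (37) lies below the market-clearing price, it is binding.
At P = 37: Qd = 437 - 8·37 = 141 and Qs = 6·37 - 165 = 57.
Only 57 units reach the market. On the demand curve, the marginal buyer's willingness to pay at Q = 57 is (437 - 57)/8 = 47.5.

47.5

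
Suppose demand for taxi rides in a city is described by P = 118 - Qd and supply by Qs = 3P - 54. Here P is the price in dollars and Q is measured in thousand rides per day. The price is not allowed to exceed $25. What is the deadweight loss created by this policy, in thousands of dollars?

Rearranging demand gives Qd = 118 - P. Without the control the market clears where 118 - P = 3P - 54, i.e. P* = 43 and Q* = 75.
Since 25 < 43, the ceiling is binding.
At P = 25: Qd = 118 - 25 = 93 and Qs = 3·25 - 54 = 21.
Quantity traded falls to 21. At Q = 21 the demand price is 118 - 21 = 97 and the supply price is (54 + 21)/3 = 25.
Deadweight loss = ½ · (97 - 25) · (75 - 21) = ½ · 72 · 54 = 1944.

1944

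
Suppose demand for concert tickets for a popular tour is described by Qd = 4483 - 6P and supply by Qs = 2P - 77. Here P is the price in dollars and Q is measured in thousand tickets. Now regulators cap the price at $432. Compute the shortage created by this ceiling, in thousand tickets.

1104

In a free market, 4483 - 6P = 2P - 77 gives the equilibrium P* = 570, Q* = 1063.
Because the ceiling (432) lies below the market-clearing price, it is binding.
At P = 432: Qd = 4483 - 6·432 = 1891 and Qs = 2·432 - 77 = 787.
Shortage = Qd - Qs = 1891 - 787 = 1104.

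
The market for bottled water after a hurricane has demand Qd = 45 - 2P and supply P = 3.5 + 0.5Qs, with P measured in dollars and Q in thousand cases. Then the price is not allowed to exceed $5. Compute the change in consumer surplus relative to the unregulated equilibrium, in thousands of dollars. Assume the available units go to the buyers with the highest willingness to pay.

Rearranging supply gives Qs = 2P - 7. Setting quantity demanded equal to quantity supplied, 45 - 2P = 2P - 7, gives P* = 13 and Q* = 19.
The ceiling of 5 is below the equilibrium price 13, so it binds.
At P = 5: Qd = 45 - 2·5 = 35 and Qs = 2·5 - 7 = 3.
Consumer surplus without the control is ½ · (22.5 - 13) · 19 = 90.25.
With the ceiling, 3 units are sold at 5 (assume they go to the highest-value buyers). The demand price at Q = 3 is 21, so CS = ½ · [(22.5 - 5) + (21 - 5)] · 3 = 50.25.
Change in consumer surplus = 50.25 - 90.25 = -40.

-40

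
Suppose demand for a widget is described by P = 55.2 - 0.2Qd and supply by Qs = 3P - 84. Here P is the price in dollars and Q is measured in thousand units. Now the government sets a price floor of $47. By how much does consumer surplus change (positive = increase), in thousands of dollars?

Rearranging demand gives Qd = 276 - 5P. Without the control the market clears where 276 - 5P = 3P - 84, i.e. P* = 45 and Q* = 51.
Since 47 > 45, the floor is binding.
At P = 47: Qd = 276 - 5·47 = 41 and Qs = 3·47 - 84 = 57.
Consumer surplus without the control is ½ · (55.2 - 45) · 51 = 260.1.
With the floor, consumers buy 41 units at 47, so CS = ½ · (55.2 - 47) · 41 = 168.1.
Change in consumer surplus = 168.1 - 260.1 = -92.

-92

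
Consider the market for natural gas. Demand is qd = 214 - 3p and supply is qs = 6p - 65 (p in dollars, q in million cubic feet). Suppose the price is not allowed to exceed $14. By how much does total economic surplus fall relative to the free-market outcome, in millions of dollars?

In a free market, 214 - 3p = 6p - 65 gives the equilibrium p* = 31, q* = 121.
The ceiling of 14 is below the equilibrium price 31, so it binds.
At p = 14: qd = 214 - 3·14 = 172 and qs = 6·14 - 65 = 19.
Quantity traded falls to 19. At q = 19 the demand price is (214 - 19)/3 = 65 and the supply price is (65 + 19)/6 = 14.
Deadweight loss = ½ · (65 - 14) · (121 - 19) = ½ · 51 · 102 = 2601.

2601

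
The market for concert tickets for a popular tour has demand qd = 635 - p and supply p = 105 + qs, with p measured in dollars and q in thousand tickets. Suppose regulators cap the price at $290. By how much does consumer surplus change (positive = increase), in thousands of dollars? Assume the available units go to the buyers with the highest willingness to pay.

Rearranging supply gives qs = p - 105. In a free market, 635 - p = p - 105 gives the equilibrium p* = 370, q* = 265.
Because the ceiling (290) lies below the market-clearing price, it is binding.
At p = 290: qd = 635 - 290 = 345 and qs = 290 - 105 = 185.
Consumer surplus without the control is ½ · (635 - 370) · 265 = 35112.5.
With the ceiling, 185 units are sold at 290 (assume they go to the highest-value buyers). The demand price at q = 185 is 450, so CS = ½ · [(635 - 290) + (450 - 290)] · 185 = 46712.5.
Change in consumer surplus = 46712.5 - 35112.5 = 11600.

11600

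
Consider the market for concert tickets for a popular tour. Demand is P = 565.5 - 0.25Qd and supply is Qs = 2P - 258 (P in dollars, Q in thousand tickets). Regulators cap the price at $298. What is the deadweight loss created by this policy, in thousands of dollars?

22326

Rearranging demand gives Qd = 2262 - 4P. In a free market, 2262 - 4P = 2P - 258 gives the equilibrium P* = 420, Q* = 582.
Since 298 < 420, the ceiling is binding.
At P = 298: Qd = 2262 - 4·298 = 1070 and Qs = 2·298 - 258 = 338.
Quantity traded falls to 338. At Q = 338 the demand price is (2262 - 338)/4 = 481 and the supply price is (258 + 338)/2 = 298.
Deadweight loss = ½ · (481 - 298) · (582 - 338) = ½ · 183 · 244 = 22326.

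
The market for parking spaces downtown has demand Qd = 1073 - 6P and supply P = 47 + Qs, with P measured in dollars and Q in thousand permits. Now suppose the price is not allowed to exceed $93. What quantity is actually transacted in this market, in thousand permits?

Rearranging supply gives Qs = P - 47. In a free market, 1073 - 6P = P - 47 gives the equilibrium P* = 160, Q* = 113.
Since 93 < 160, the ceiling is binding.
At P = 93: Qd = 1073 - 6·93 = 515 and Qs = 93 - 47 = 46.
The quantity actually transacted is the short side, supply: 46.

46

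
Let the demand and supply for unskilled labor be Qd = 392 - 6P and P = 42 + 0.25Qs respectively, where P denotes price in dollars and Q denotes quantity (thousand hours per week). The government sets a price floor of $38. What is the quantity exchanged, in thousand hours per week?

Rearranging supply gives Qs = 4P - 168. Setting quantity demanded equal to quantity supplied, 392 - 6P = 4P - 168, gives P* = 56 and Q* = 56.
The floor of 38 is below the equilibrium price 56, so it is not binding; the market clears at P* = 56, Q* = 56.

56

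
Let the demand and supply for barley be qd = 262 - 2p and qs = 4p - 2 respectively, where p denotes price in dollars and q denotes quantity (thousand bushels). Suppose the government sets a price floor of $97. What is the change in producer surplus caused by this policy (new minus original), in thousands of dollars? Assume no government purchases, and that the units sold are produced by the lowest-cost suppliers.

Equilibrium: 262 - 2p = 4p - 2, so 264 = 6p and p* = 44, q* = 174.
Because the floor (97) lies above the market-clearing price, it is binding.
At p = 97: qd = 262 - 2·97 = 68 and qs = 4·97 - 2 = 386.
Producer surplus without the control is ½ · (44 - 0.5) · 174 = 3784.5.
With the floor, 68 units are sold at 97. The supply price at q = 68 is 17.5, so PS = ½ · [(97 - 0.5) + (97 - 17.5)] · 68 = 5984.
Change in producer surplus = 5984 - 3784.5 = 2199.5.

2199.5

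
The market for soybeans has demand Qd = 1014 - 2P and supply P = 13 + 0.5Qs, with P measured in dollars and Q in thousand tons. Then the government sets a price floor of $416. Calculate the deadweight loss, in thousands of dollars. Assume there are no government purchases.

48672

Rearranging supply gives Qs = 2P - 26. Setting quantity demanded equal to quantity supplied, 1014 - 2P = 2P - 26, gives P* = 260 and Q* = 494.
Because the floor (416) lies above the market-clearing price, it is binding.
At P = 416: Qd = 1014 - 2·416 = 182 and Qs = 2·416 - 26 = 806.
Quantity traded falls to 182. At Q = 182 the demand price is (1014 - 182)/2 = 416 and the supply price is (26 + 182)/2 = 104.
Deadweight loss = ½ · (416 - 104) · (494 - 182) = ½ · 312 · 312 = 48672.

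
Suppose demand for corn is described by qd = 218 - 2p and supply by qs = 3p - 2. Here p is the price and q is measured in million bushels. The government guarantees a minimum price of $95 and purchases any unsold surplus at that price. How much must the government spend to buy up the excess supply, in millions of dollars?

24225

Without the control the market clears where 218 - 2p = 3p - 2, i.e. p* = 44 and q* = 130.
Because the floor (95) lies above the market-clearing price, it is binding.
At p = 95: qd = 218 - 2·95 = 28 and qs = 3·95 - 2 = 283.
Surplus = qs - qd = 255.
Government expenditure = surplus × support price = 255 × 95 = 24225.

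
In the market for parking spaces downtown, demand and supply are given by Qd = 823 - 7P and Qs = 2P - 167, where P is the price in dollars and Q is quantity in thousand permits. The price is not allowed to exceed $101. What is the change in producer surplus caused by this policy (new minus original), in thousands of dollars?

-396

In a free market, 823 - 7P = 2P - 167 gives the equilibrium P* = 110, Q* = 53.
Since 101 < 110, the ceiling is binding.
At P = 101: Qd = 823 - 7·101 = 116 and Qs = 2·101 - 167 = 35.
Producer surplus without the control is ½ · (110 - 83.5) · 53 = 702.25.
With the ceiling, producers sell 35 units at 101, so PS = ½ · (101 - 83.5) · 35 = 306.25.
Change in producer surplus = 306.25 - 702.25 = -396.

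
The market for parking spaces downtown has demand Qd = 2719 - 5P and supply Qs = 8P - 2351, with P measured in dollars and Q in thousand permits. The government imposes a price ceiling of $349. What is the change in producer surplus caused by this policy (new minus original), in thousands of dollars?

-24805

Equilibrium: 2719 - 5P = 8P - 2351, so 5070 = 13P and P* = 390, Q* = 769.
Since 349 < 390, the ceiling is binding.
At P = 349: Qd = 2719 - 5·349 = 974 and Qs = 8·349 - 2351 = 441.
Producer surplus without the control is ½ · (390 - 293.875) · 769 = 36960.0625.
With the ceiling, producers sell 441 units at 349, so PS = ½ · (349 - 293.875) · 441 = 12155.0625.
Change in producer surplus = 12155.0625 - 36960.0625 = -24805.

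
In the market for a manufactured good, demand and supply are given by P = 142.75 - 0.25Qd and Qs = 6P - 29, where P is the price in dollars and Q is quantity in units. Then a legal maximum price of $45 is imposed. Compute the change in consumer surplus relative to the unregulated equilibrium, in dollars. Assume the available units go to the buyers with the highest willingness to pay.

2602.5

Rearranging demand gives Qd = 571 - 4P. Equilibrium: 571 - 4P = 6P - 29, so 600 = 10P and P* = 60, Q* = 331.
Since 45 < 60, the ceiling is binding.
At P = 45: Qd = 571 - 4·45 = 391 and Qs = 6·45 - 29 = 241.
Consumer surplus without the control is ½ · (142.75 - 60) · 331 = 13695.125.
With the ceiling, 241 units are sold at 45 (assume they go to the highest-value buyers). The demand price at Q = 241 is 82.5, so CS = ½ · [(142.75 - 45) + (82.5 - 45)] · 241 = 16297.625.
Change in consumer surplus = 16297.625 - 13695.125 = 2602.5.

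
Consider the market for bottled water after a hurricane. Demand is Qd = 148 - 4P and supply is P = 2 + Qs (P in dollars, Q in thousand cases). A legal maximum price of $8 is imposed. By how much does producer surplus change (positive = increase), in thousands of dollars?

Rearranging supply gives Qs = P - 2. In a free market, 148 - 4P = P - 2 gives the equilibrium P* = 30, Q* = 28.
Since 8 < 30, the ceiling is binding.
At P = 8: Qd = 148 - 4·8 = 116 and Qs = 8 - 2 = 6.
Producer surplus without the control is ½ · (30 - 2) · 28 = 392.
With the ceiling, producers sell 6 units at 8, so PS = ½ · (8 - 2) · 6 = 18.
Change in producer surplus = 18 - 392 = -374.

-374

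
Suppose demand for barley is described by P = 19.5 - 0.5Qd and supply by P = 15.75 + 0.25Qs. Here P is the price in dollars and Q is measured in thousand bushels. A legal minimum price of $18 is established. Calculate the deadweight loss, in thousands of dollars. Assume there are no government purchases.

1.5

Rearranging demand gives Qd = 39 - 2P; rearranging supply gives Qs = 4P - 63. Setting quantity demanded equal to quantity supplied, 39 - 2P = 4P - 63, gives P* = 17 and Q* = 5.
Because the floor (18) lies above the market-clearing price, it is binding.
At P = 18: Qd = 39 - 2·18 = 3 and Qs = 4·18 - 63 = 9.
Quantity traded falls to 3. At Q = 3 the demand price is (39 - 3)/2 = 18 and the supply price is (63 + 3)/4 = 16.5.
Deadweight loss = ½ · (18 - 16.5) · (5 - 3) = ½ · 1.5 · 2 = 1.5.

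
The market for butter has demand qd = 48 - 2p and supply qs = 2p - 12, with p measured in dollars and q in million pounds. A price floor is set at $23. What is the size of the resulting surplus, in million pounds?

32

In a free market, 48 - 2p = 2p - 12 gives the equilibrium p* = 15, q* = 18.
Because the floor (23) lies above the market-clearing price, it is binding.
At p = 23: qd = 48 - 2·23 = 2 and qs = 2·23 - 12 = 34.
Surplus = qs - qd = 34 - 2 = 32.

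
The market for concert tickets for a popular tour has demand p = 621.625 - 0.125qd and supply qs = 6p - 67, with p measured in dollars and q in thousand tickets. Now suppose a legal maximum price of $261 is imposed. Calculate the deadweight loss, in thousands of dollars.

51455.25

Rearranging demand gives qd = 4973 - 8p. Setting quantity demanded equal to quantity supplied, 4973 - 8p = 6p - 67, gives p* = 360 and q* = 2093.
The ceiling of 261 is below the equilibrium price 360, so it binds.
At p = 261: qd = 4973 - 8·261 = 2885 and qs = 6·261 - 67 = 1499.
Quantity traded falls to 1499. At q = 1499 the demand price is (4973 - 1499)/8 = 434.25 and the supply price is (67 + 1499)/6 = 261.
Deadweight loss = ½ · (434.25 - 261) · (2093 - 1499) = ½ · 173.25 · 594 = 51455.25.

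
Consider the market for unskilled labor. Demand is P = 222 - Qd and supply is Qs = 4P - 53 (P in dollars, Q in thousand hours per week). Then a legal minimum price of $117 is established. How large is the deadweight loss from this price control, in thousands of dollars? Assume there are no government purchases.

Rearranging demand gives Qd = 222 - P. Without the control the market clears where 222 - P = 4P - 53, i.e. P* = 55 and Q* = 167.
Because the floor (117) lies above the market-clearing price, it is binding.
At P = 117: Qd = 222 - 117 = 105 and Qs = 4·117 - 53 = 415.
Quantity traded falls to 105. At Q = 105 the demand price is 222 - 105 = 117 and the supply price is (53 + 105)/4 = 39.5.
Deadweight loss = ½ · (117 - 39.5) · (167 - 105) = ½ · 77.5 · 62 = 2402.5.

2402.5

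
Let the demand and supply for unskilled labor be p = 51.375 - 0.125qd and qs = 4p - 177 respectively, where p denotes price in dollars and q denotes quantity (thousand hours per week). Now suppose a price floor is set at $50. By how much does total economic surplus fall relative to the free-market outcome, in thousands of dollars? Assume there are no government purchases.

Rearranging demand gives qd = 411 - 8p. Setting quantity demanded equal to quantity supplied, 411 - 8p = 4p - 177, gives p* = 49 and q* = 19.
Since 50 > 49, the floor is binding.
At p = 50: qd = 411 - 8·50 = 11 and qs = 4·50 - 177 = 23.
Quantity traded falls to 11. At q = 11 the demand price is (411 - 11)/8 = 50 and the supply price is (177 + 11)/4 = 47.
Deadweight loss = ½ · (50 - 47) · (19 - 11) = ½ · 3 · 8 = 12.

12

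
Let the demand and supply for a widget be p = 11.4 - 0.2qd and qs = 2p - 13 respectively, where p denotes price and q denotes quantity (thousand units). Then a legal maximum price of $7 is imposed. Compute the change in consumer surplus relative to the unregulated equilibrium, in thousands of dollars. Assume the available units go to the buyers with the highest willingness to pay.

Rearranging demand gives qd = 57 - 5p. Setting quantity demanded equal to quantity supplied, 57 - 5p = 2p - 13, gives p* = 10 and q* = 7.
Because the ceiling (7) lies below the market-clearing price, it is binding.
At p = 7: qd = 57 - 5·7 = 22 and qs = 2·7 - 13 = 1.
Consumer surplus without the control is ½ · (11.4 - 10) · 7 = 4.9.
With the ceiling, 1 units are sold at 7 (assume they go to the highest-value buyers). The demand price at q = 1 is 11.2, so CS = ½ · [(11.4 - 7) + (11.2 - 7)] · 1 = 4.3.
Change in consumer surplus = 4.3 - 4.9 = -0.6.

-0.6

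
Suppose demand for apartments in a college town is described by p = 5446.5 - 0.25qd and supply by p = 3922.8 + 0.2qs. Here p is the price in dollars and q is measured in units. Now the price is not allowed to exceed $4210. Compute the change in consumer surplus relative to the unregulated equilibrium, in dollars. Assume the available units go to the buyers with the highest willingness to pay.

Rearranging demand gives qd = 21786 - 4p; rearranging supply gives qs = 5p - 19614. Setting quantity demanded equal to quantity supplied, 21786 - 4p = 5p - 19614, gives p* = 4600 and q* = 3386.
Because the ceiling (4210) lies below the market-clearing price, it is binding.
At p = 4210: qd = 21786 - 4·4210 = 4946 and qs = 5·4210 - 19614 = 1436.
Consumer surplus without the control is ½ · (5446.5 - 4600) · 3386 = 1433124.5.
With the ceiling, 1436 units are sold at 4210 (assume they go to the highest-value buyers). The demand price at q = 1436 is 5087.5, so CS = ½ · [(5446.5 - 4210) + (5087.5 - 4210)] · 1436 = 1517852.
Change in consumer surplus = 1517852 - 1433124.5 = 84727.5.

84727.5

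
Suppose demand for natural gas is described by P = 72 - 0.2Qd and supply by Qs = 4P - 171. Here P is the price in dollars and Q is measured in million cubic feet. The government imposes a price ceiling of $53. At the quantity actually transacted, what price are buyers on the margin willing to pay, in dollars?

63.8

Rearranging demand gives Qd = 360 - 5P. In a free market, 360 - 5P = 4P - 171 gives the equilibrium P* = 59, Q* = 65.
Because the ceiling (53) lies below the market-clearing price, it is binding.
At P = 53: Qd = 360 - 5·53 = 95 and Qs = 4·53 - 171 = 41.
Only 41 units reach the market. On the demand curve, the marginal buyer's willingness to pay at Q = 41 is (360 - 41)/5 = 63.8.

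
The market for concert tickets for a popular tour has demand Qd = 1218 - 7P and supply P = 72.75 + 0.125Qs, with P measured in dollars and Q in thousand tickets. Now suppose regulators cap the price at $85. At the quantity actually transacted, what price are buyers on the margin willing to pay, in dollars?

Rearranging supply gives Qs = 8P - 582. In a free market, 1218 - 7P = 8P - 582 gives the equilibrium P* = 120, Q* = 378.
The ceiling of 85 is below the equilibrium price 120, so it binds.
At P = 85: Qd = 1218 - 7·85 = 623 and Qs = 8·85 - 582 = 98.
Only 98 units reach the market. On the demand curve, the marginal buyer's willingness to pay at Q = 98 is (1218 - 98)/7 = 160.

160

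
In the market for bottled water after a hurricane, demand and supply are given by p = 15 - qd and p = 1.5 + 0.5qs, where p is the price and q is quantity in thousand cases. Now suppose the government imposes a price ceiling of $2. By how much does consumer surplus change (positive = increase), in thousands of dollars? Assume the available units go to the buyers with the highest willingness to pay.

Rearranging demand gives qd = 15 - p; rearranging supply gives qs = 2p - 3. Setting quantity demanded equal to quantity supplied, 15 - p = 2p - 3, gives p* = 6 and q* = 9.
The ceiling of 2 is below the equilibrium price 6, so it binds.
At p = 2: qd = 15 - 2 = 13 and qs = 2·2 - 3 = 1.
Consumer surplus without the control is ½ · (15 - 6) · 9 = 40.5.
With the ceiling, 1 units are sold at 2 (assume they go to the highest-value buyers). The demand price at q = 1 is 14, so CS = ½ · [(15 - 2) + (14 - 2)] · 1 = 12.5.
Change in consumer surplus = 12.5 - 40.5 = -28.

-28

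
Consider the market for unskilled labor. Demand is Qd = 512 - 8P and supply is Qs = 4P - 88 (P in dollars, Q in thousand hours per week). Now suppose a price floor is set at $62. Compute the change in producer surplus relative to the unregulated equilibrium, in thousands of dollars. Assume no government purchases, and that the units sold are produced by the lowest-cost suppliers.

Setting quantity demanded equal to quantity supplied, 512 - 8P = 4P - 88, gives P* = 50 and Q* = 112.
Because the floor (62) lies above the market-clearing price, it is binding.
At P = 62: Qd = 512 - 8·62 = 16 and Qs = 4·62 - 88 = 160.
Producer surplus without the control is ½ · (50 - 22) · 112 = 1568.
With the floor, 16 units are sold at 62. The supply price at Q = 16 is 26, so PS = ½ · [(62 - 22) + (62 - 26)] · 16 = 608.
Change in producer surplus = 608 - 1568 = -960.

-960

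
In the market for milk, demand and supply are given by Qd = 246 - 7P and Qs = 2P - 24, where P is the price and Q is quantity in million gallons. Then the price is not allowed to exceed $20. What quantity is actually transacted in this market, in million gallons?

16

Setting quantity demanded equal to quantity supplied, 246 - 7P = 2P - 24, gives P* = 30 and Q* = 36.
The ceiling of 20 is below the equilibrium price 30, so it binds.
At P = 20: Qd = 246 - 7·20 = 106 and Qs = 2·20 - 24 = 16.
The quantity actually transacted is the short side, supply: 16.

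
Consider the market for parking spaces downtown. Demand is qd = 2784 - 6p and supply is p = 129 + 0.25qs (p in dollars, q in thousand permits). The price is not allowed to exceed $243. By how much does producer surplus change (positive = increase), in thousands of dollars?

Rearranging supply gives qs = 4p - 516. In a free market, 2784 - 6p = 4p - 516 gives the equilibrium p* = 330, q* = 804.
The ceiling of 243 is below the equilibrium price 330, so it binds.
At p = 243: qd = 2784 - 6·243 = 1326 and qs = 4·243 - 516 = 456.
Producer surplus without the control is ½ · (330 - 129) · 804 = 80802.
With the ceiling, producers sell 456 units at 243, so PS = ½ · (243 - 129) · 456 = 25992.
Change in producer surplus = 25992 - 80802 = -54810.

-54810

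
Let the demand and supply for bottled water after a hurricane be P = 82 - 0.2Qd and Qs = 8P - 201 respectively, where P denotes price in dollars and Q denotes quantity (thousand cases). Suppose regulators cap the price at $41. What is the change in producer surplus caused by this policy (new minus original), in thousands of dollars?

Rearranging demand gives Qd = 410 - 5P. In a free market, 410 - 5P = 8P - 201 gives the equilibrium P* = 47, Q* = 175.
The ceiling of 41 is below the equilibrium price 47, so it binds.
At P = 41: Qd = 410 - 5·41 = 205 and Qs = 8·41 - 201 = 127.
Producer surplus without the control is ½ · (47 - 25.125) · 175 = 1914.0625.
With the ceiling, producers sell 127 units at 41, so PS = ½ · (41 - 25.125) · 127 = 1008.0625.
Change in producer surplus = 1008.0625 - 1914.0625 = -906.

-906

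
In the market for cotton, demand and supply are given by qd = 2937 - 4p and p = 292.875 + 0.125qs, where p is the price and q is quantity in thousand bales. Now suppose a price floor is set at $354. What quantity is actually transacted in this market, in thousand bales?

1177

Rearranging supply gives qs = 8p - 2343. In a free market, 2937 - 4p = 8p - 2343 gives the equilibrium p* = 440, q* = 1177.
Since 354 is below p* = 440, the floor does not bind and the free-market outcome prevails.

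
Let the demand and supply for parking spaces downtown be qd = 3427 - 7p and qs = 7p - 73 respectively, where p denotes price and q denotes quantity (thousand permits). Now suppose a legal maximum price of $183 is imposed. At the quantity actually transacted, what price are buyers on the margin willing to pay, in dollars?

Setting quantity demanded equal to quantity supplied, 3427 - 7p = 7p - 73, gives p* = 250 and q* = 1677.
Because the ceiling (183) lies below the market-clearing price, it is binding.
At p = 183: qd = 3427 - 7·183 = 2146 and qs = 7·183 - 73 = 1208.
Only 1208 units reach the market. On the demand curve, the marginal buyer's willingness to pay at q = 1208 is (3427 - 1208)/7 = 317.

317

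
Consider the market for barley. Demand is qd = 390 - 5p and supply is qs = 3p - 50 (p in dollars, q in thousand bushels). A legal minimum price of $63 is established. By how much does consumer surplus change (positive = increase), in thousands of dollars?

-760

Without the control the market clears where 390 - 5p = 3p - 50, i.e. p* = 55 and q* = 115.
Because the floor (63) lies above the market-clearing price, it is binding.
At p = 63: qd = 390 - 5·63 = 75 and qs = 3·63 - 50 = 139.
Consumer surplus without the control is ½ · (78 - 55) · 115 = 1322.5.
With the floor, consumers buy 75 units at 63, so CS = ½ · (78 - 63) · 75 = 562.5.
Change in consumer surplus = 562.5 - 1322.5 = -760.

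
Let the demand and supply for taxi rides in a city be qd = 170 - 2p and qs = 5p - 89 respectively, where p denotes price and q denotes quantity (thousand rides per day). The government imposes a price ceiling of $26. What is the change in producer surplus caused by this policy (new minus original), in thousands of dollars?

-753.5

In a free market, 170 - 2p = 5p - 89 gives the equilibrium p* = 37, q* = 96.
The ceiling of 26 is below the equilibrium price 37, so it binds.
At p = 26: qd = 170 - 2·26 = 118 and qs = 5·26 - 89 = 41.
Producer surplus without the control is ½ · (37 - 17.8) · 96 = 921.6.
With the ceiling, producers sell 41 units at 26, so PS = ½ · (26 - 17.8) · 41 = 168.1.
Change in producer surplus = 168.1 - 921.6 = -753.5.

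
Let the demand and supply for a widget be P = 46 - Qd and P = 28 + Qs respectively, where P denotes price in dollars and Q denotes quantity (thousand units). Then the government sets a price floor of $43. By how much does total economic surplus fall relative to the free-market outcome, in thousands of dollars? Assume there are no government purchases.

Rearranging demand gives Qd = 46 - P; rearranging supply gives Qs = P - 28. Without the control the market clears where 46 - P = P - 28, i.e. P* = 37 and Q* = 9.
The floor of 43 is above the equilibrium price 37, so it binds.
At P = 43: Qd = 46 - 43 = 3 and Qs = 43 - 28 = 15.
Quantity traded falls to 3. At Q = 3 the demand price is 46 - 3 = 43 and the supply price is 28 + 3 = 31.
Deadweight loss = ½ · (43 - 31) · (9 - 3) = ½ · 12 · 6 = 36.

36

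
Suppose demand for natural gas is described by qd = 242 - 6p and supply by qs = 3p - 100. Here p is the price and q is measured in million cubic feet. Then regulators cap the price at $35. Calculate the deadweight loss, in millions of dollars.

20.25

Setting quantity demanded equal to quantity supplied, 242 - 6p = 3p - 100, gives p* = 38 and q* = 14.
Because the ceiling (35) lies below the market-clearing price, it is binding.
At p = 35: qd = 242 - 6·35 = 32 and qs = 3·35 - 100 = 5.
Quantity traded falls to 5. At q = 5 the demand price is (242 - 5)/6 = 39.5 and the supply price is (100 + 5)/3 = 35.
Deadweight loss = ½ · (39.5 - 35) · (14 - 5) = ½ · 4.5 · 9 = 20.25.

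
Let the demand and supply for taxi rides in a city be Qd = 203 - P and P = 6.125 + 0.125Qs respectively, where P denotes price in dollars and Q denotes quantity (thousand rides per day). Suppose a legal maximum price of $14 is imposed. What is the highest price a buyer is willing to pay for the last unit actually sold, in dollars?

140

Rearranging supply gives Qs = 8P - 49. Setting quantity demanded equal to quantity supplied, 203 - P = 8P - 49, gives P* = 28 and Q* = 175.
Since 14 < 28, the ceiling is binding.
At P = 14: Qd = 203 - 14 = 189 and Qs = 8·14 - 49 = 63.
Only 63 units reach the market. On the demand curve, the marginal buyer's willingness to pay at Q = 63 is (203 - 63) = 140.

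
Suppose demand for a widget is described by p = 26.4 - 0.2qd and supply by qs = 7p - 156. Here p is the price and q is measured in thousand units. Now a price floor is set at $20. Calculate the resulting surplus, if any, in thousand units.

Rearranging demand gives qd = 132 - 5p. In a free market, 132 - 5p = 7p - 156 gives the equilibrium p* = 24, q* = 12.
Since 20 is below p* = 24, the floor does not bind and the free-market outcome prevails.
Since the control does not bind, there is no surplus.

0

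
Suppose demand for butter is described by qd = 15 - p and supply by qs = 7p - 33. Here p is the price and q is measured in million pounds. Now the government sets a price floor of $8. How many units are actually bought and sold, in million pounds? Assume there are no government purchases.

7

Equilibrium: 15 - p = 7p - 33, so 48 = 8p and p* = 6, q* = 9.
The floor of 8 is above the equilibrium price 6, so it binds.
At p = 8: qd = 15 - 8 = 7 and qs = 7·8 - 33 = 23.
The quantity actually transacted is the short side, demand: 7.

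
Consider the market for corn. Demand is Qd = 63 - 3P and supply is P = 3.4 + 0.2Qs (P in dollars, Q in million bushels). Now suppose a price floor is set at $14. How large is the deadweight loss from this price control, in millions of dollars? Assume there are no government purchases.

Rearranging supply gives Qs = 5P - 17. Setting quantity demanded equal to quantity supplied, 63 - 3P = 5P - 17, gives P* = 10 and Q* = 33.
Because the floor (14) lies above the market-clearing price, it is binding.
At P = 14: Qd = 63 - 3·14 = 21 and Qs = 5·14 - 17 = 53.
Quantity traded falls to 21. At Q = 21 the demand price is (63 - 21)/3 = 14 and the supply price is (17 + 21)/5 = 7.6.
Deadweight loss = ½ · (14 - 7.6) · (33 - 21) = ½ · 6.4 · 12 = 38.4.

38.4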